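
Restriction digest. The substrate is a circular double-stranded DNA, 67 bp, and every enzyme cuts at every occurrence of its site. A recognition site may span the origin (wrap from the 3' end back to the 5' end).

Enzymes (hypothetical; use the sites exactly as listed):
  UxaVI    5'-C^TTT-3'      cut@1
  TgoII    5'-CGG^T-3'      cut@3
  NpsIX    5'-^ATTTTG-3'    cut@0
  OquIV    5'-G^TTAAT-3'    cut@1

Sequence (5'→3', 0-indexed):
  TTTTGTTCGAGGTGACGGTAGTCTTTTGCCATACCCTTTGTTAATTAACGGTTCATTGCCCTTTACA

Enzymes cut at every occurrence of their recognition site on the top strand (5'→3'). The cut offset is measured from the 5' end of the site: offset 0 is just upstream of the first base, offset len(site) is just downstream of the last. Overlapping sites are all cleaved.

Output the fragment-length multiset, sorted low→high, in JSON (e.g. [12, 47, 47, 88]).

[4,5,5,10,11,13,19]

Scan for sites:
  UxaVI CTTT/1: at [22, 35, 60] ⇒ [23, 36, 61]
  TgoII CGGT/3: at [15, 48] ⇒ [18, 51]
  NpsIX ATTTTG/0: at [66] ⇒ [66]
  OquIV GTTAAT/1: at [39] ⇒ [40]

Pooled cuts: [18, 23, 36, 40, 51, 61, 66]

Fragments:
  18→23: 5 bp
  23→36: 13 bp
  36→40: 4 bp
  40→51: 11 bp
  51→61: 10 bp
  61→66: 5 bp
  66→18 (wrap): 67-66+18 = 19 bp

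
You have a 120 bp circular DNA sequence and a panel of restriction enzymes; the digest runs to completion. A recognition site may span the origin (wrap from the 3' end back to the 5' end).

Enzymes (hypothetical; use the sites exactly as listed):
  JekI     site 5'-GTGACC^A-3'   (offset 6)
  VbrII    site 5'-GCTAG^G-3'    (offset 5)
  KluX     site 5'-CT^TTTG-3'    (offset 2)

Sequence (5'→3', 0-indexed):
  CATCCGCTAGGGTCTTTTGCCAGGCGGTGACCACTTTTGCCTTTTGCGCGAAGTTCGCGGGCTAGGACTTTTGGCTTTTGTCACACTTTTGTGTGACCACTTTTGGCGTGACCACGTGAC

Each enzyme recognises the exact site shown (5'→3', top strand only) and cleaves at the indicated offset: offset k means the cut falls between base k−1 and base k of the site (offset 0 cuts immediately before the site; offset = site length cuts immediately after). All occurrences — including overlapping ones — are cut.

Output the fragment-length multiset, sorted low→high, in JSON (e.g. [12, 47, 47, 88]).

[3,3,4,5,7,7,8,9,11,11,12,17,23]

Per-enzyme occurrences:
  JekI GTGACCA/6: at [26, 92, 107, 115] ⇒ [1, 32, 98, 113]
  VbrII GCTAGG/5: at [5, 60] ⇒ [10, 65]
  KluX CTTTTG/2: at [13, 33, 40, 67, 74, 85, 99] ⇒ [15, 35, 42, 69, 76, 87, 101]

All cut coordinates (distinct, sorted): [1, 10, 15, 32, 35, 42, 65, 69, 76, 87, 98, 101, 113]

Fragment lengths:
  1→10: 9 bp
  10→15: 5 bp
  15→32: 17 bp
  32→35: 3 bp
  35→42: 7 bp
  42→65: 23 bp
  65→69: 4 bp
  69→76: 7 bp
  76→87: 11 bp
  87→98: 11 bp
  98→101: 3 bp
  101→113: 12 bp
  113→1 (wrap): 120-113+1 = 8 bp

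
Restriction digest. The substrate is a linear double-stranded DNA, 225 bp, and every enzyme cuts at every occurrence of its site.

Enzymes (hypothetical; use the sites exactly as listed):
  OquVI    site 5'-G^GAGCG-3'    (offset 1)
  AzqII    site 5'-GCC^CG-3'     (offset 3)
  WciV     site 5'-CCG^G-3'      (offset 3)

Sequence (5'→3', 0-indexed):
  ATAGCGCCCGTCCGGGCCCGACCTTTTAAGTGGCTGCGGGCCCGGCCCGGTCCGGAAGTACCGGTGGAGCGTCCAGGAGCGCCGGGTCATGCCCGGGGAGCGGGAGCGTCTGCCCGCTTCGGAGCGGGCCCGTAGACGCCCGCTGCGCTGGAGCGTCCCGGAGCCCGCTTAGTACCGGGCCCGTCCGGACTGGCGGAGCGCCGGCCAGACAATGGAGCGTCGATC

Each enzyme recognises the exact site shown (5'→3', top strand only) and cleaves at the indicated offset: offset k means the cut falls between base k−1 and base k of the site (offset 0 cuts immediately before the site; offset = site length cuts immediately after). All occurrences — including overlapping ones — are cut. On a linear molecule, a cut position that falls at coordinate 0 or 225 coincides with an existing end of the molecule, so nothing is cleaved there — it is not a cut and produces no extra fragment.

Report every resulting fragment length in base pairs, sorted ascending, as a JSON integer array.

[2,2,2,2,3,3,4,4,5,5,6,6,6,7,8,8,8,8,9,9,9,10,10,10,10,11,11,11,12,24]

Scan for sites:
  OquVI GGAGCG/1: at [65, 75, 96, 102, 120, 149, 194, 213] ⇒ [66, 76, 97, 103, 121, 150, 195, 214]
  AzqII GCCCG/3: at [5, 15, 39, 44, 90, 111, 127, 137, 162, 178] ⇒ [8, 18, 42, 47, 93, 114, 130, 140, 165, 181]
  WciV CCGG/3: at [11, 41, 46, 51, 60, 81, 92, 157, 174, 184, 200] ⇒ [14, 44, 49, 54, 63, 84, 95, 160, 177, 187, 203]

Pooled cuts: [8, 14, 18, 42, 44, 47, 49, 54, 63, 66, 76, 84, 93, 95, 97, 103, 114, 121, 130, 140, 150, 160, 165, 177, 181, 187, 195, 203, 214]

Fragments:
  [0,8): 8 bp
  [8,14): 6 bp
  [14,18): 4 bp
  [18,42): 24 bp
  [42,44): 2 bp
  [44,47): 3 bp
  [47,49): 2 bp
  [49,54): 5 bp
  [54,63): 9 bp
  [63,66): 3 bp
  [66,76): 10 bp
  [76,84): 8 bp
  [84,93): 9 bp
  [93,95): 2 bp
  [95,97): 2 bp
  [97,103): 6 bp
  [103,114): 11 bp
  [114,121): 7 bp
  [121,130): 9 bp
  [130,140): 10 bp
  [140,150): 10 bp
  [150,160): 10 bp
  [160,165): 5 bp
  [165,177): 12 bp
  [177,181): 4 bp
  [181,187): 6 bp
  [187,195): 8 bp
  [195,203): 8 bp
  [203,214): 11 bp
  [214,225): 11 bp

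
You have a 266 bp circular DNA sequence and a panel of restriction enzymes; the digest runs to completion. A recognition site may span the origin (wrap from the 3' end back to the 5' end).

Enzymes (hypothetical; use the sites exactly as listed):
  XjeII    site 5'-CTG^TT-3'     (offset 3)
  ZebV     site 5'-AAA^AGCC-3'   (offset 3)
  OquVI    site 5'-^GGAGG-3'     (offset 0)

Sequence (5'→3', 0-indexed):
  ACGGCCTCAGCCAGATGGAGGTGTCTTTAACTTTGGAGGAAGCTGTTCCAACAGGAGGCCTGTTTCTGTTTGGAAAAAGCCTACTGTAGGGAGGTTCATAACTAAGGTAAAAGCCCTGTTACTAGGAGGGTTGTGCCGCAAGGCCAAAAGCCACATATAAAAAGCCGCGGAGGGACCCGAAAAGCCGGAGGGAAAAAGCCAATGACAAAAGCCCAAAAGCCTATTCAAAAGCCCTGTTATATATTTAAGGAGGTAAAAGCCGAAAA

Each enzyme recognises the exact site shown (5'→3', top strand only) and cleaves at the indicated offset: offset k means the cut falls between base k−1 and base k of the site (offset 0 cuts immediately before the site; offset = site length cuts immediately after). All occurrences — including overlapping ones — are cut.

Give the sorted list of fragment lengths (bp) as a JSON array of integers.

Site scan:
  XjeII CTGTT/3: at [42, 59, 65, 115, 233] ⇒ [45, 62, 68, 118, 236]
  ZebV AAAAGCC/3: at [74, 108, 145, 159, 179, 193, 206, 214, 226, 254] ⇒ [77, 111, 148, 162, 182, 196, 209, 217, 229, 257]
  OquVI GGAGG/0: at [16, 34, 53, 89, 124, 168, 186, 248] ⇒ [16, 34, 53, 89, 124, 168, 186, 248]

Pooled cuts: [16, 34, 45, 53, 62, 68, 77, 89, 111, 118, 124, 148, 162, 168, 182, 186, 196, 209, 217, 229, 236, 248, 257]

Fragment lengths:
  16→34: 18 bp
  34→45: 11 bp
  45→53: 8 bp
  53→62: 9 bp
  62→68: 6 bp
  68→77: 9 bp
  77→89: 12 bp
  89→111: 22 bp
  111→118: 7 bp
  118→124: 6 bp
  124→148: 24 bp
  148→162: 14 bp
  162→168: 6 bp
  168→182: 14 bp
  182→186: 4 bp
  186→196: 10 bp
  196→209: 13 bp
  209→217: 8 bp
  217→229: 12 bp
  229→236: 7 bp
  236→248: 12 bp
  248→257: 9 bp
  257→16 (wrap): 266-257+16 = 25 bp

[4,6,6,6,7,7,8,8,9,9,9,10,11,12,12,12,13,14,14,18,22,24,25]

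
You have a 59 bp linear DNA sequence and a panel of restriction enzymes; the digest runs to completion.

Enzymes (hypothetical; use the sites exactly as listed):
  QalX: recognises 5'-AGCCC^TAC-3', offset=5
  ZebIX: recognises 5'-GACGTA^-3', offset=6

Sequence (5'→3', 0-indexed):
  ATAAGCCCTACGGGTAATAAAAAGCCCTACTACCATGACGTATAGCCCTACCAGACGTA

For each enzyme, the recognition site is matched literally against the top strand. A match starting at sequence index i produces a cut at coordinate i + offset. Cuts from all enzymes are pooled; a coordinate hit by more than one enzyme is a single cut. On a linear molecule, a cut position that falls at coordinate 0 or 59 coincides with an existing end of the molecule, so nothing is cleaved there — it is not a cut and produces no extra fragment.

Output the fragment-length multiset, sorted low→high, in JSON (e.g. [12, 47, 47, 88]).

[6,8,11,15,19]

Scan for sites:
  QalX AGCCCTAC/5: at [3, 22, 43] ⇒ [8, 27, 48]
  ZebIX GACGTA/6: at [36, 53] ⇒ [42] (position 59 is a terminus of the linear molecule — no cut)

All cut coordinates (distinct, sorted): [8, 27, 42, 48]

Fragments:
  [0,8): 8 bp
  [8,27): 19 bp
  [27,42): 15 bp
  [42,48): 6 bp
  [48,59): 11 bp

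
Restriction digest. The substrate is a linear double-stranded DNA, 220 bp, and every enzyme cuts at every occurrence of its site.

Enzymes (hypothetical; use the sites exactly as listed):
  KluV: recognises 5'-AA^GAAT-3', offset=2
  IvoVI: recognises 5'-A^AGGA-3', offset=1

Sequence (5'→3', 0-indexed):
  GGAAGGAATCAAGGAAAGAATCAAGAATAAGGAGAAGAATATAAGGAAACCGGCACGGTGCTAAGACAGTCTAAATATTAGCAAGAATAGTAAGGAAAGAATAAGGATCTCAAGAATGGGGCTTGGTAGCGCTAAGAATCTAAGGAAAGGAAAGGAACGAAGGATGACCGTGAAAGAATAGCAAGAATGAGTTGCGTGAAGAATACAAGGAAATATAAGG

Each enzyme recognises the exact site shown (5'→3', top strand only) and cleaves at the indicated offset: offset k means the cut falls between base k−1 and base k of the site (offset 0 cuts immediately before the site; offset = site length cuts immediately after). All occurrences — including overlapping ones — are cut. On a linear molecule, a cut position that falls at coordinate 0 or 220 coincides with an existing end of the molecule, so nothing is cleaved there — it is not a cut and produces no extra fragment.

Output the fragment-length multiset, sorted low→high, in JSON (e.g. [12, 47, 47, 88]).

Scan for sites:
  KluV (AAGAAT, off=2): starts [15, 22, 34, 82, 96, 111, 133, 173, 182, 198] → cuts [17, 24, 36, 84, 98, 113, 135, 175, 184, 200]
  IvoVI (AAGGA, off=1): starts [2, 10, 28, 42, 91, 102, 141, 146, 151, 159, 206] → cuts [3, 11, 29, 43, 92, 103, 142, 147, 152, 160, 207]

Pooled cuts: [3, 11, 17, 24, 29, 36, 43, 84, 92, 98, 103, 113, 135, 142, 147, 152, 160, 175, 184, 200, 207]

Fragments:
  [0,3): 3 bp
  [3,11): 8 bp
  [11,17): 6 bp
  [17,24): 7 bp
  [24,29): 5 bp
  [29,36): 7 bp
  [36,43): 7 bp
  [43,84): 41 bp
  [84,92): 8 bp
  [92,98): 6 bp
  [98,103): 5 bp
  [103,113): 10 bp
  [113,135): 22 bp
  [135,142): 7 bp
  [142,147): 5 bp
  [147,152): 5 bp
  [152,160): 8 bp
  [160,175): 15 bp
  [175,184): 9 bp
  [184,200): 16 bp
  [200,207): 7 bp
  [207,220): 13 bp

[3,5,5,5,5,6,6,7,7,7,7,7,8,8,8,9,10,13,15,16,22,41]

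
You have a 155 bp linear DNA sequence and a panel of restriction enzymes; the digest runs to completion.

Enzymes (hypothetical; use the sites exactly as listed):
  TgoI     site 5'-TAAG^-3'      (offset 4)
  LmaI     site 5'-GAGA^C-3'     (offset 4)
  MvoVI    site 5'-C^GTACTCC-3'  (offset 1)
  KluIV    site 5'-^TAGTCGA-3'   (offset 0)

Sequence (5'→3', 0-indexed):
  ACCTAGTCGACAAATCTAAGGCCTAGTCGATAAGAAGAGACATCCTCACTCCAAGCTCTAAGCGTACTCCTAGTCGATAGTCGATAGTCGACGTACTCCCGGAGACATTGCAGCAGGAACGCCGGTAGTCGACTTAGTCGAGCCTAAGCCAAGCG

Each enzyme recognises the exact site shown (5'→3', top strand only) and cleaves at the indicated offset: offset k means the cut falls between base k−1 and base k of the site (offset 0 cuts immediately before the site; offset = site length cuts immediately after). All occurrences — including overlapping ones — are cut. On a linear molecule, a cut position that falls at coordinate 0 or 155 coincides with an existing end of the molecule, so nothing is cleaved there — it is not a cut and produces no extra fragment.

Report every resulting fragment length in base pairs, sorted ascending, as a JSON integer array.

Scan for sites:
  TgoI (TAAG, off=4): starts [16, 30, 58, 144] → cuts [20, 34, 62, 148]
  LmaI (GAGAC, off=4): starts [36, 101] → cuts [40, 105]
  MvoVI (CGTACTCC, off=1): starts [62, 91] → cuts [63, 92]
  KluIV (TAGTCGA, off=0): starts [3, 23, 70, 77, 84, 125, 134] → cuts [3, 23, 70, 77, 84, 125, 134]

Pooled cuts: [3, 20, 23, 34, 40, 62, 63, 70, 77, 84, 92, 105, 125, 134, 148]

Fragment lengths:
  [0,3): 3 bp
  [3,20): 17 bp
  [20,23): 3 bp
  [23,34): 11 bp
  [34,40): 6 bp
  [40,62): 22 bp
  [62,63): 1 bp
  [63,70): 7 bp
  [70,77): 7 bp
  [77,84): 7 bp
  [84,92): 8 bp
  [92,105): 13 bp
  [105,125): 20 bp
  [125,134): 9 bp
  [134,148): 14 bp
  [148,155): 7 bp

[1,3,3,6,7,7,7,7,8,9,11,13,14,17,20,22]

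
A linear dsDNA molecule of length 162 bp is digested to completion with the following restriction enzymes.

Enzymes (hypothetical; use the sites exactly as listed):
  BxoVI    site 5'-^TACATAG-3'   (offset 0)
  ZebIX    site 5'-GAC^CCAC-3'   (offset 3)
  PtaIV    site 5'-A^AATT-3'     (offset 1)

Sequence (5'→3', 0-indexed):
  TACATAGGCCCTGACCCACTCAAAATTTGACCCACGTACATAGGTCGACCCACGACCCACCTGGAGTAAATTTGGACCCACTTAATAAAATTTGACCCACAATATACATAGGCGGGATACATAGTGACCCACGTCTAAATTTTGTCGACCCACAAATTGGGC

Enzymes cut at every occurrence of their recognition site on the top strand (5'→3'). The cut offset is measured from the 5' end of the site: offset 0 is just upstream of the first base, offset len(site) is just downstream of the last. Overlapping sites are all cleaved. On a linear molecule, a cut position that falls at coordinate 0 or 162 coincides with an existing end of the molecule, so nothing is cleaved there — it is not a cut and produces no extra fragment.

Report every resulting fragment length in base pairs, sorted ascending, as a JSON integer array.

Scan for sites:
  BxoVI TACATAG/0: at [0, 36, 104, 117] ⇒ [36, 104, 117] (position 0 is a terminus of the linear molecule — no cut)
  ZebIX GACCCAC/3: at [12, 28, 46, 53, 74, 93, 125, 146] ⇒ [15, 31, 49, 56, 77, 96, 128, 149]
  PtaIV AAATT/1: at [22, 67, 87, 136, 153] ⇒ [23, 68, 88, 137, 154]

All cut coordinates (distinct, sorted): [15, 23, 31, 36, 49, 56, 68, 77, 88, 96, 104, 117, 128, 137, 149, 154]

Fragments:
  [0,15): 15 bp
  [15,23): 8 bp
  [23,31): 8 bp
  [31,36): 5 bp
  [36,49): 13 bp
  [49,56): 7 bp
  [56,68): 12 bp
  [68,77): 9 bp
  [77,88): 11 bp
  [88,96): 8 bp
  [96,104): 8 bp
  [104,117): 13 bp
  [117,128): 11 bp
  [128,137): 9 bp
  [137,149): 12 bp
  [149,154): 5 bp
  [154,162): 8 bp

[5,5,7,8,8,8,8,8,9,9,11,11,12,12,13,13,15]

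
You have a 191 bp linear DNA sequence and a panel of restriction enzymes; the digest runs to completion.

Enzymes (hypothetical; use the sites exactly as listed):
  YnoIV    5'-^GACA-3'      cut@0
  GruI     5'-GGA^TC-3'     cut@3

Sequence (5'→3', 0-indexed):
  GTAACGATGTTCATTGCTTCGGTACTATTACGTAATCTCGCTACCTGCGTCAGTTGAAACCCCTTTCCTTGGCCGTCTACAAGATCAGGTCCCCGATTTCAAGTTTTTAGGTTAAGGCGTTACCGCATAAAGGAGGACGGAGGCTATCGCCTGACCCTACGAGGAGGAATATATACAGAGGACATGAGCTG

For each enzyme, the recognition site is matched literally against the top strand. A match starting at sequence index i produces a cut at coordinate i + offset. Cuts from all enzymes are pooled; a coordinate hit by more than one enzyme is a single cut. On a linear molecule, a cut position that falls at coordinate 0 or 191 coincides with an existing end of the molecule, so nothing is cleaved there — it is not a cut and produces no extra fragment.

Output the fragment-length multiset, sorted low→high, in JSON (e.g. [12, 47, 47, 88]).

[11,180]

Scan for sites:
  YnoIV (GACA, off=0): starts [180] → cuts [180]
  GruI (GGATC, off=3): no sites

Pooled cuts: [180]

Fragments:
  [0,180): 180 bp
  [180,191): 11 bp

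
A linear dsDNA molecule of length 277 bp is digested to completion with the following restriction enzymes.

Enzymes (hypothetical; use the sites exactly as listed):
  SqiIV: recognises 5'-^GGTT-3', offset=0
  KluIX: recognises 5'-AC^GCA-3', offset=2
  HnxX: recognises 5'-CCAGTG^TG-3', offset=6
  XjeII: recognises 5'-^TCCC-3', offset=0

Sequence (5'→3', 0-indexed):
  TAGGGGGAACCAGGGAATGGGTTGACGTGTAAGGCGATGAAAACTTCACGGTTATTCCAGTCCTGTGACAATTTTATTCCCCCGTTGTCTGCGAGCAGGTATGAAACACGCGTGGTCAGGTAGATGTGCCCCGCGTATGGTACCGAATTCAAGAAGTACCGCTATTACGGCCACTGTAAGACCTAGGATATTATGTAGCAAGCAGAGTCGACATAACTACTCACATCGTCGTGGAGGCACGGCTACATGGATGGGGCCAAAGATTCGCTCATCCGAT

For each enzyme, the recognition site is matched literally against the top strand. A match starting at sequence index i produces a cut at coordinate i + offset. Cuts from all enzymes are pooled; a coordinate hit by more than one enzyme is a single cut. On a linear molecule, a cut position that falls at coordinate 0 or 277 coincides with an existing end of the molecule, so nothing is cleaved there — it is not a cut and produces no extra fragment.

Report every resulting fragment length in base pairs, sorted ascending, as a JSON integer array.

Site scan:
  SqiIV GGTT/0: at [19, 49] ⇒ [19, 49]
  KluIX (ACGCA, off=2): no sites
  HnxX (CCAGTGTG, off=6): no sites
  XjeII TCCC/0: at [77] ⇒ [77]

Pooled cuts: [19, 49, 77]

Fragment lengths:
  [0,19): 19 bp
  [19,49): 30 bp
  [49,77): 28 bp
  [77,277): 200 bp

[19,28,30,200]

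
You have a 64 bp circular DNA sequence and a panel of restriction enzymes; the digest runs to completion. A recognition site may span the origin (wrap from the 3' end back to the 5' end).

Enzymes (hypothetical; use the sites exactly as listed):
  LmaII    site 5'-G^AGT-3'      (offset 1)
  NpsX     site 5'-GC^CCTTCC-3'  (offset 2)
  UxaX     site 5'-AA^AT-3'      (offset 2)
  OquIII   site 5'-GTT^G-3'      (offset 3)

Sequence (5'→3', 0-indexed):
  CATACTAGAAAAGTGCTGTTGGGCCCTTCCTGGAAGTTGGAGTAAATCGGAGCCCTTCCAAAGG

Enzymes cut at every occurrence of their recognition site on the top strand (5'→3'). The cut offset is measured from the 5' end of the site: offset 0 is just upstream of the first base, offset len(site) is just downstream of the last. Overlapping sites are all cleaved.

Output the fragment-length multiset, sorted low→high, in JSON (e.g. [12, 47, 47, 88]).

[2,4,5,8,14,31]

Scan for sites:
  LmaII GAGT/1: at [39] ⇒ [40]
  NpsX GCCCTTCC/2: at [22, 51] ⇒ [24, 53]
  UxaX AAAT/2: at [43] ⇒ [45]
  OquIII GTTG/3: at [17, 35] ⇒ [20, 38]

Pooled cuts: [20, 24, 38, 40, 45, 53]

Fragments:
  20→24: 4 bp
  24→38: 14 bp
  38→40: 2 bp
  40→45: 5 bp
  45→53: 8 bp
  53→20 (wrap): 64-53+20 = 31 bp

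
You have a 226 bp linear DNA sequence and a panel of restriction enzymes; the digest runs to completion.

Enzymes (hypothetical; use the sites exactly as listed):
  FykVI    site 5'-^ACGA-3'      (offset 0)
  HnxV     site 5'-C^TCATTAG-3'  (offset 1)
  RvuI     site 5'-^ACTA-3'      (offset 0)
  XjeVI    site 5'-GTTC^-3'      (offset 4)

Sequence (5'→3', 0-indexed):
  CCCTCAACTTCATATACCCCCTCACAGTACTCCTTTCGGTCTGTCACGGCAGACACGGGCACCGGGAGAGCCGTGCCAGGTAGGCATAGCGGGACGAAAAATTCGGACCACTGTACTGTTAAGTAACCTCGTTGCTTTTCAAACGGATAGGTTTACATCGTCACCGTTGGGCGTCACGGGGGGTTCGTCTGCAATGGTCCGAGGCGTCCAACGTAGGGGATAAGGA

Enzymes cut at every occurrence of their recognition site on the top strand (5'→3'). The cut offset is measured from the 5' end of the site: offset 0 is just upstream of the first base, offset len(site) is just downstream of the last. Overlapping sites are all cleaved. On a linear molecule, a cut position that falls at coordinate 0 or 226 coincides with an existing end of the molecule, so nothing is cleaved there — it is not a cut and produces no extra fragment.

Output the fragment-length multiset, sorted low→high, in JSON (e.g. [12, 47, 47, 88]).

Per-enzyme occurrences:
  FykVI (ACGA, off=0): starts [93] → cuts [93]
  HnxV (CTCATTAG, off=1): no sites
  RvuI (ACTA, off=0): no sites
  XjeVI (GTTC, off=4): starts [182] → cuts [186]

Pooled cuts: [93, 186]

Fragments:
  [0,93): 93 bp
  [93,186): 93 bp
  [186,226): 40 bp

[40,93,93]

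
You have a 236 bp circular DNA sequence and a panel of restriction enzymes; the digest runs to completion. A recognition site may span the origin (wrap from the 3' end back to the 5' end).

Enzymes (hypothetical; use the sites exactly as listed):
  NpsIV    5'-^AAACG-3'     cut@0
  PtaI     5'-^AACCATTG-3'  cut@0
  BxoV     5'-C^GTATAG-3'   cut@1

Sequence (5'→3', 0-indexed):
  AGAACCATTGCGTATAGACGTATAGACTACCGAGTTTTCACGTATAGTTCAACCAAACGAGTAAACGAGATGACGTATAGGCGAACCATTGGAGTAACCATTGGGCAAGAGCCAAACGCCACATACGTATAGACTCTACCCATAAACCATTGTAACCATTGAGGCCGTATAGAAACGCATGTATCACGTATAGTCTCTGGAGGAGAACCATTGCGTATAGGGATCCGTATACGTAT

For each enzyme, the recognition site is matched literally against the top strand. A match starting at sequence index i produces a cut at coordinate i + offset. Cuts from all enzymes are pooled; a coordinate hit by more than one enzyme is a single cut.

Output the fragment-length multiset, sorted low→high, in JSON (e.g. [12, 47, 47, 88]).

[6,6,8,8,9,9,9,9,12,12,13,13,13,15,18,18,18,18,22]

Site scan:
  NpsIV (AAACG, off=0): starts [54, 62, 113, 172] → cuts [54, 62, 113, 172]
  PtaI (AACCATTG, off=0): starts [2, 83, 95, 144, 153, 205] → cuts [2, 83, 95, 144, 153, 205]
  BxoV (CGTATAG, off=1): starts [10, 18, 40, 73, 125, 165, 186, 213, 231] → cuts [11, 19, 41, 74, 126, 166, 187, 214, 232]

Pooled cuts: [2, 11, 19, 41, 54, 62, 74, 83, 95, 113, 126, 144, 153, 166, 172, 187, 205, 214, 232]

Fragments:
  2→11: 9 bp
  11→19: 8 bp
  19→41: 22 bp
  41→54: 13 bp
  54→62: 8 bp
  62→74: 12 bp
  74→83: 9 bp
  83→95: 12 bp
  95→113: 18 bp
  113→126: 13 bp
  126→144: 18 bp
  144→153: 9 bp
  153→166: 13 bp
  166→172: 6 bp
  172→187: 15 bp
  187→205: 18 bp
  205→214: 9 bp
  214→232: 18 bp
  232→2 (wrap): 236-232+2 = 6 bp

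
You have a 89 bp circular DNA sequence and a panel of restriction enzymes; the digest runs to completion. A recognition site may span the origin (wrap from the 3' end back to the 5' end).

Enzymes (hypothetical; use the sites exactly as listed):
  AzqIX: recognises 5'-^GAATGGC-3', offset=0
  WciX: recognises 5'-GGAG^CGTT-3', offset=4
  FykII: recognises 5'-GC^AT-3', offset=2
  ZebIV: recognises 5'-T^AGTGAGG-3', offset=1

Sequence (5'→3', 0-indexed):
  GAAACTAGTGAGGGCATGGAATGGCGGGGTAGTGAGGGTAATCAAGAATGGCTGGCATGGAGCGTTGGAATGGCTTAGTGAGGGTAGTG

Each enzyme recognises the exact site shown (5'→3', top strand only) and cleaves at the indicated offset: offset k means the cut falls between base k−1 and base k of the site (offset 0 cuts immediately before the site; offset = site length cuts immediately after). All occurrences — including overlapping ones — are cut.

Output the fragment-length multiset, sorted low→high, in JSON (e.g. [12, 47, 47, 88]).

[3,5,6,9,9,11,12,15,19]

Site scan:
  AzqIX (GAATGGC, off=0): starts [18, 45, 67] → cuts [18, 45, 67]
  WciX (GGAGCGTT, off=4): starts [58] → cuts [62]
  FykII (GCAT, off=2): starts [13, 54] → cuts [15, 56]
  ZebIV (TAGTGAGG, off=1): starts [5, 29, 75] → cuts [6, 30, 76]

Pooled cuts: [6, 15, 18, 30, 45, 56, 62, 67, 76]

Fragments:
  6→15: 9 bp
  15→18: 3 bp
  18→30: 12 bp
  30→45: 15 bp
  45→56: 11 bp
  56→62: 6 bp
  62→67: 5 bp
  67→76: 9 bp
  76→6 (wrap): 89-76+6 = 19 bp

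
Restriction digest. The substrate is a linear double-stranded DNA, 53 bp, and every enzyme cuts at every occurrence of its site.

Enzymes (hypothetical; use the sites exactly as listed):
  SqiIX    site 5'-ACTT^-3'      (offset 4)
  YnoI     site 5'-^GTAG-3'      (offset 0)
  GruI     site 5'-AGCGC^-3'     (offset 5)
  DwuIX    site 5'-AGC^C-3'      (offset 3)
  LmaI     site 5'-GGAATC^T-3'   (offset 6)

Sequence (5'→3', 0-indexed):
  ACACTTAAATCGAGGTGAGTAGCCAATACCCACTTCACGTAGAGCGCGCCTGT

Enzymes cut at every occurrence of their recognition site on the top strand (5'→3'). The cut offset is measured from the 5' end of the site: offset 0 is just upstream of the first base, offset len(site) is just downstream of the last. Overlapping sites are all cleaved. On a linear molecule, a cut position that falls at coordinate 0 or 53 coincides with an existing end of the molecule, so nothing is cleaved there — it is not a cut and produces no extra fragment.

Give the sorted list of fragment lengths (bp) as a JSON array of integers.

Per-enzyme occurrences:
  SqiIX (ACTT, off=4): starts [2, 31] → cuts [6, 35]
  YnoI (GTAG, off=0): starts [18, 38] → cuts [18, 38]
  GruI (AGCGC, off=5): starts [42] → cuts [47]
  DwuIX (AGCC, off=3): starts [20] → cuts [23]
  LmaI (GGAATCT, off=6): no sites

Pooled cuts: [6, 18, 23, 35, 38, 47]

Fragments:
  [0,6): 6 bp
  [6,18): 12 bp
  [18,23): 5 bp
  [23,35): 12 bp
  [35,38): 3 bp
  [38,47): 9 bp
  [47,53): 6 bp

[3,5,6,6,9,12,12]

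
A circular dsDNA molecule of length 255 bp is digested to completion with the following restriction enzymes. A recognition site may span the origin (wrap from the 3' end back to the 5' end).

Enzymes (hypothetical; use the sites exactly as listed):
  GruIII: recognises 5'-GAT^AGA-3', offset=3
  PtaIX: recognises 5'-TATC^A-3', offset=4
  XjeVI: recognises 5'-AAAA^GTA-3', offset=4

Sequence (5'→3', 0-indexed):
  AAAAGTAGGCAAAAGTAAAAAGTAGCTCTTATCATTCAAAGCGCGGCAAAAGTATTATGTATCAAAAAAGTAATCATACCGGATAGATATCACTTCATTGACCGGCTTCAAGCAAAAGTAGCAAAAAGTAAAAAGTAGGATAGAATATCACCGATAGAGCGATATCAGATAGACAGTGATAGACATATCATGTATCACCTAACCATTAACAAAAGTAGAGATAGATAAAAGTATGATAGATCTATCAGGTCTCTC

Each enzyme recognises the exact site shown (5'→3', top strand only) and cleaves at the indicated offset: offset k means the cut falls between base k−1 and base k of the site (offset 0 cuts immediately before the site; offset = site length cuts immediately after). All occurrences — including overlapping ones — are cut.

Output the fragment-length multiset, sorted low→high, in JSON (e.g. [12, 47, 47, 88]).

Per-enzyme occurrences:
  GruIII (GATAGA, off=3): starts [81, 138, 152, 167, 177, 219, 234] → cuts [84, 141, 155, 170, 180, 222, 237]
  PtaIX (TATCA, off=4): starts [29, 59, 87, 145, 162, 185, 192, 242] → cuts [33, 63, 91, 149, 166, 189, 196, 246]
  XjeVI (AAAAGTA, off=4): starts [0, 10, 17, 47, 65, 113, 123, 130, 210, 226] → cuts [4, 14, 21, 51, 69, 117, 127, 134, 214, 230]

Pooled cuts: [4, 14, 21, 33, 51, 63, 69, 84, 91, 117, 127, 134, 141, 149, 155, 166, 170, 180, 189, 196, 214, 222, 230, 237, 246]

Fragment lengths:
  4→14: 10 bp
  14→21: 7 bp
  21→33: 12 bp
  33→51: 18 bp
  51→63: 12 bp
  63→69: 6 bp
  69→84: 15 bp
  84→91: 7 bp
  91→117: 26 bp
  117→127: 10 bp
  127→134: 7 bp
  134→141: 7 bp
  141→149: 8 bp
  149→155: 6 bp
  155→166: 11 bp
  166→170: 4 bp
  170→180: 10 bp
  180→189: 9 bp
  189→196: 7 bp
  196→214: 18 bp
  214→222: 8 bp
  222→230: 8 bp
  230→237: 7 bp
  237→246: 9 bp
  246→4 (wrap): 255-246+4 = 13 bp

[4,6,6,7,7,7,7,7,7,8,8,8,9,9,10,10,10,11,12,12,13,15,18,18,26]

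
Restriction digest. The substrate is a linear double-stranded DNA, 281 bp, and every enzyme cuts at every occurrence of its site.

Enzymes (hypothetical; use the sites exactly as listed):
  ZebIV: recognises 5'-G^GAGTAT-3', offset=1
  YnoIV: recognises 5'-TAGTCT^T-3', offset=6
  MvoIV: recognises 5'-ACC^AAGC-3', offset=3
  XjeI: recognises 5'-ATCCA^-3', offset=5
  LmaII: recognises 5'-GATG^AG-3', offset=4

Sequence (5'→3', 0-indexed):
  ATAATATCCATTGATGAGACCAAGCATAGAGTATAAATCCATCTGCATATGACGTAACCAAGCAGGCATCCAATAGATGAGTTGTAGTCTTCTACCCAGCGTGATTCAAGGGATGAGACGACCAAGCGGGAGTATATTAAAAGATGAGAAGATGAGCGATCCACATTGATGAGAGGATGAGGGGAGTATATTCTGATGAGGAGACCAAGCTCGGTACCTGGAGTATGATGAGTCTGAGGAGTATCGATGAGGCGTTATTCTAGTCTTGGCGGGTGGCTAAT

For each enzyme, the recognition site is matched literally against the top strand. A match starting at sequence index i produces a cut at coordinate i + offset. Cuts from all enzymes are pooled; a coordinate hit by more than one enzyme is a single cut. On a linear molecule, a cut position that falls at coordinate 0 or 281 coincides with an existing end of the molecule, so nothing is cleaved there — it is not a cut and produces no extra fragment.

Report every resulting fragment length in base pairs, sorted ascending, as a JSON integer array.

Per-enzyme occurrences:
  ZebIV GGAGTAT/1: at [128, 182, 219, 237] ⇒ [129, 183, 220, 238]
  YnoIV TAGTCTT/6: at [84, 260] ⇒ [90, 266]
  MvoIV ACCAAGC/3: at [18, 56, 120, 203] ⇒ [21, 59, 123, 206]
  XjeI ATCCA/5: at [5, 36, 67, 158] ⇒ [10, 41, 72, 163]
  LmaII GATGAG/4: at [12, 75, 111, 142, 150, 167, 175, 194, 226, 245] ⇒ [16, 79, 115, 146, 154, 171, 179, 198, 230, 249]

All cut coordinates (distinct, sorted): [10, 16, 21, 41, 59, 72, 79, 90, 115, 123, 129, 146, 154, 163, 171, 179, 183, 198, 206, 220, 230, 238, 249, 266]

Fragments:
  [0,10): 10 bp
  [10,16): 6 bp
  [16,21): 5 bp
  [21,41): 20 bp
  [41,59): 18 bp
  [59,72): 13 bp
  [72,79): 7 bp
  [79,90): 11 bp
  [90,115): 25 bp
  [115,123): 8 bp
  [123,129): 6 bp
  [129,146): 17 bp
  [146,154): 8 bp
  [154,163): 9 bp
  [163,171): 8 bp
  [171,179): 8 bp
  [179,183): 4 bp
  [183,198): 15 bp
  [198,206): 8 bp
  [206,220): 14 bp
  [220,230): 10 bp
  [230,238): 8 bp
  [238,249): 11 bp
  [249,266): 17 bp
  [266,281): 15 bp

[4,5,6,6,7,8,8,8,8,8,8,9,10,10,11,11,13,14,15,15,17,17,18,20,25]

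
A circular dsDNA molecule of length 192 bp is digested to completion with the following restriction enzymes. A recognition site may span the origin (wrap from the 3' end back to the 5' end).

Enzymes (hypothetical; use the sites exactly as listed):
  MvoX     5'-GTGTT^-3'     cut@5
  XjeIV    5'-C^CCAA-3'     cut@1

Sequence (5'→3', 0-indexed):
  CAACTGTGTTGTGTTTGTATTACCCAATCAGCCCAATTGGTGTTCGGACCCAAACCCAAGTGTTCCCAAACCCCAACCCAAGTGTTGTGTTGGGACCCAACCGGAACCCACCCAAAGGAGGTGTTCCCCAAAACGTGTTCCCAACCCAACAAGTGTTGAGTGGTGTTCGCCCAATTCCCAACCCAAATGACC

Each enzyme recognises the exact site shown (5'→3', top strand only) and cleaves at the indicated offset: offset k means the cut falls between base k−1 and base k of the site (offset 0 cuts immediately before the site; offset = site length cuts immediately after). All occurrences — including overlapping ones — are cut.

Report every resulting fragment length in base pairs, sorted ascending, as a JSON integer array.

Scan for sites:
  MvoX (GTGTT, off=5): starts [5, 10, 39, 59, 81, 86, 120, 134, 152, 162] → cuts [10, 15, 44, 64, 86, 91, 125, 139, 157, 167]
  XjeIV (CCCAA, off=1): starts [22, 31, 48, 54, 64, 71, 76, 95, 110, 126, 139, 144, 169, 176, 181, 190] → cuts [23, 32, 49, 55, 65, 72, 77, 96, 111, 127, 140, 145, 170, 177, 182, 191]

Pooled cuts: [10, 15, 23, 32, 44, 49, 55, 64, 65, 72, 77, 86, 91, 96, 111, 125, 127, 139, 140, 145, 157, 167, 170, 177, 182, 191]

Fragments:
  10→15: 5 bp
  15→23: 8 bp
  23→32: 9 bp
  32→44: 12 bp
  44→49: 5 bp
  49→55: 6 bp
  55→64: 9 bp
  64→65: 1 bp
  65→72: 7 bp
  72→77: 5 bp
  77→86: 9 bp
  86→91: 5 bp
  91→96: 5 bp
  96→111: 15 bp
  111→125: 14 bp
  125→127: 2 bp
  127→139: 12 bp
  139→140: 1 bp
  140→145: 5 bp
  145→157: 12 bp
  157→167: 10 bp
  167→170: 3 bp
  170→177: 7 bp
  177→182: 5 bp
  182→191: 9 bp
  191→10 (wrap): 192-191+10 = 11 bp

[1,1,2,3,5,5,5,5,5,5,5,6,7,7,8,9,9,9,9,10,11,12,12,12,14,15]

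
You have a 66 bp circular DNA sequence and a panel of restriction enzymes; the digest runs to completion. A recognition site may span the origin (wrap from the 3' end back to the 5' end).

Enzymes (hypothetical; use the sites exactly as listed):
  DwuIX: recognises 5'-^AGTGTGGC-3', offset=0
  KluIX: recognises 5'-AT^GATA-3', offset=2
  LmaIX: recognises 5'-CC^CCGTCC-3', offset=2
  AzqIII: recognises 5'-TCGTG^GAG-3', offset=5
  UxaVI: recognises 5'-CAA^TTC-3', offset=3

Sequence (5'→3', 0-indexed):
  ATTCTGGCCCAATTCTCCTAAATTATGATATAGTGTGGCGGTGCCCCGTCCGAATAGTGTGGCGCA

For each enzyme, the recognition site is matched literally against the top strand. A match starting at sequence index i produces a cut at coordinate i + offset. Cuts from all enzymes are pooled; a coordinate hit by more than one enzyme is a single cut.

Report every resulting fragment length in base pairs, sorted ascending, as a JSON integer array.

[5,10,11,12,14,14]

Per-enzyme occurrences:
  DwuIX (AGTGTGGC, off=0): starts [31, 55] → cuts [31, 55]
  KluIX (ATGATA, off=2): starts [24] → cuts [26]
  LmaIX (CCCCGTCC, off=2): starts [43] → cuts [45]
  AzqIII (TCGTGGAG, off=5): no sites
  UxaVI (CAATTC, off=3): starts [9, 64] → cuts [1, 12]

Pooled cuts: [1, 12, 26, 31, 45, 55]

Fragment lengths:
  1→12: 11 bp
  12→26: 14 bp
  26→31: 5 bp
  31→45: 14 bp
  45→55: 10 bp
  55→1 (wrap): 66-55+1 = 12 bp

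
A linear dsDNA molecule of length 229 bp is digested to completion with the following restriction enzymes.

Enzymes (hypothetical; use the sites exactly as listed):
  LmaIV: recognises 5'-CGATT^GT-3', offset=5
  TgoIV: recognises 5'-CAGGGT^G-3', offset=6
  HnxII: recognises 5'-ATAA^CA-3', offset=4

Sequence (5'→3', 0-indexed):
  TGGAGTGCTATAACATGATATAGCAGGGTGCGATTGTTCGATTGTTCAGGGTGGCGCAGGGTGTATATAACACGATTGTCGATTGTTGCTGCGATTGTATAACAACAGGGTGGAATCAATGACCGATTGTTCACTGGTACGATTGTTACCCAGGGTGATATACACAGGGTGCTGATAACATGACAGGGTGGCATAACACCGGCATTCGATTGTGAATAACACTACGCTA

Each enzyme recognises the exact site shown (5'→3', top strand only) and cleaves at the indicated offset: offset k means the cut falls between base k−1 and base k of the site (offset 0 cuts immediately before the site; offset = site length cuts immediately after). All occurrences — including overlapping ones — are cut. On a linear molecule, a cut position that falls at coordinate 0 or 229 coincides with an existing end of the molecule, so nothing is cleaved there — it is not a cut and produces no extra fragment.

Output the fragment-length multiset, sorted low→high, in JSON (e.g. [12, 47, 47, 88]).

Scan for sites:
  LmaIV (CGATTGT, off=5): starts [30, 38, 72, 79, 91, 123, 139, 206] → cuts [35, 43, 77, 84, 96, 128, 144, 211]
  TgoIV (CAGGGTG, off=6): starts [23, 46, 56, 105, 150, 164, 183] → cuts [29, 52, 62, 111, 156, 170, 189]
  HnxII (ATAACA, off=4): starts [9, 66, 98, 174, 192, 215] → cuts [13, 70, 102, 178, 196, 219]

Pooled cuts: [13, 29, 35, 43, 52, 62, 70, 77, 84, 96, 102, 111, 128, 144, 156, 170, 178, 189, 196, 211, 219]

Fragment lengths:
  [0,13): 13 bp
  [13,29): 16 bp
  [29,35): 6 bp
  [35,43): 8 bp
  [43,52): 9 bp
  [52,62): 10 bp
  [62,70): 8 bp
  [70,77): 7 bp
  [77,84): 7 bp
  [84,96): 12 bp
  [96,102): 6 bp
  [102,111): 9 bp
  [111,128): 17 bp
  [128,144): 16 bp
  [144,156): 12 bp
  [156,170): 14 bp
  [170,178): 8 bp
  [178,189): 11 bp
  [189,196): 7 bp
  [196,211): 15 bp
  [211,219): 8 bp
  [219,229): 10 bp

[6,6,7,7,7,8,8,8,8,9,9,10,10,11,12,12,13,14,15,16,16,17]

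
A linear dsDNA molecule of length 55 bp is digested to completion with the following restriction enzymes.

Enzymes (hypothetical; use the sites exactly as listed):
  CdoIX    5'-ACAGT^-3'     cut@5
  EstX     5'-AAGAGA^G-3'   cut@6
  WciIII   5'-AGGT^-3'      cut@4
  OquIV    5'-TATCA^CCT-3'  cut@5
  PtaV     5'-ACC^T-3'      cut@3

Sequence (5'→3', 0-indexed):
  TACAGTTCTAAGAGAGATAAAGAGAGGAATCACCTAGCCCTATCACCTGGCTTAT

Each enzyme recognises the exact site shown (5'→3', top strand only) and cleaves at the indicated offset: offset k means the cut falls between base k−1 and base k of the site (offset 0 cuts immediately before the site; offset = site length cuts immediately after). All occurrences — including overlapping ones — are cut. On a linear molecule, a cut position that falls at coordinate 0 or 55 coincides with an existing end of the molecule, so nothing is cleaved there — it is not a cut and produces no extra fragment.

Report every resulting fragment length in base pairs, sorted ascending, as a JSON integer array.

[2,6,8,9,9,10,11]

Scan for sites:
  CdoIX ACAGT/5: at [1] ⇒ [6]
  EstX AAGAGAG/6: at [9, 19] ⇒ [15, 25]
  WciIII (AGGT, off=4): no sites
  OquIV TATCACCT/5: at [40] ⇒ [45]
  PtaV ACCT/3: at [31, 44] ⇒ [34, 47]

Pooled cuts: [6, 15, 25, 34, 45, 47]

Fragment lengths:
  [0,6): 6 bp
  [6,15): 9 bp
  [15,25): 10 bp
  [25,34): 9 bp
  [34,45): 11 bp
  [45,47): 2 bp
  [47,55): 8 bp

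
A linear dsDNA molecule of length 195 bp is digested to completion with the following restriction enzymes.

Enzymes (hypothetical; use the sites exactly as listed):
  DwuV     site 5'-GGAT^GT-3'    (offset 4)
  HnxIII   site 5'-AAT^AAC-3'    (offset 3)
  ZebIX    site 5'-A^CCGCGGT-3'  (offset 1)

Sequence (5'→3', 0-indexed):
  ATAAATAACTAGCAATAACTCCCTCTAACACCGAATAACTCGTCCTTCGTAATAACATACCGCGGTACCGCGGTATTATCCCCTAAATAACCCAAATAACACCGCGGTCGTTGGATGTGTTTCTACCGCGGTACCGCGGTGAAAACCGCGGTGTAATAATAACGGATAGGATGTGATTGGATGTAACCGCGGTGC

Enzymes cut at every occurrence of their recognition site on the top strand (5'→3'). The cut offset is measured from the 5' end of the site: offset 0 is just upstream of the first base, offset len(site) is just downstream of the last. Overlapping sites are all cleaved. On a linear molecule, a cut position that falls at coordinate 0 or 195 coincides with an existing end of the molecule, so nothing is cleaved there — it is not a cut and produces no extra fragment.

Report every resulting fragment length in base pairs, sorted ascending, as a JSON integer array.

[4,4,6,6,8,8,9,9,9,10,10,12,12,15,15,17,20,21]

Site scan:
  DwuV GGATGT/4: at [112, 168, 178] ⇒ [116, 172, 182]
  HnxIII AATAAC/3: at [3, 13, 33, 50, 85, 94, 157] ⇒ [6, 16, 36, 53, 88, 97, 160]
  ZebIX ACCGCGGT/1: at [58, 66, 100, 124, 132, 144, 185] ⇒ [59, 67, 101, 125, 133, 145, 186]

All cut coordinates (distinct, sorted): [6, 16, 36, 53, 59, 67, 88, 97, 101, 116, 125, 133, 145, 160, 172, 182, 186]

Fragments:
  [0,6): 6 bp
  [6,16): 10 bp
  [16,36): 20 bp
  [36,53): 17 bp
  [53,59): 6 bp
  [59,67): 8 bp
  [67,88): 21 bp
  [88,97): 9 bp
  [97,101): 4 bp
  [101,116): 15 bp
  [116,125): 9 bp
  [125,133): 8 bp
  [133,145): 12 bp
  [145,160): 15 bp
  [160,172): 12 bp
  [172,182): 10 bp
  [182,186): 4 bp
  [186,195): 9 bp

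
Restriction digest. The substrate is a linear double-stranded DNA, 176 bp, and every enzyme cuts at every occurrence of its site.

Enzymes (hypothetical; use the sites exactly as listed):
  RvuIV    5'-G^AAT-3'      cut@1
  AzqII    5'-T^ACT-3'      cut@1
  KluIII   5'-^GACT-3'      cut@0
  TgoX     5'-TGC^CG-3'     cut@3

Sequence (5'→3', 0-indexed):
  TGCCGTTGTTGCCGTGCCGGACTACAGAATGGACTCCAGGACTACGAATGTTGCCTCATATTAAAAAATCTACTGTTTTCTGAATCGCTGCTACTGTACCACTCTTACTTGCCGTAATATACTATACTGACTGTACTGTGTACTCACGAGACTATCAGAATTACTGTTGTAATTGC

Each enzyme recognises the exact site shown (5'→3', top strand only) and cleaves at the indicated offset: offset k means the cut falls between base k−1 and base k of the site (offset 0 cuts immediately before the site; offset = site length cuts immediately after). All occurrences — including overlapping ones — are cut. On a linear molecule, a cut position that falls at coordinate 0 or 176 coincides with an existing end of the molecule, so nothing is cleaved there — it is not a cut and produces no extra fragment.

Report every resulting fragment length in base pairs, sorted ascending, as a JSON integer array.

Per-enzyme occurrences:
  RvuIV GAAT/1: at [26, 45, 81, 157] ⇒ [27, 46, 82, 158]
  AzqII TACT/1: at [70, 91, 105, 119, 124, 133, 140, 161] ⇒ [71, 92, 106, 120, 125, 134, 141, 162]
  KluIII GACT/0: at [19, 31, 39, 128, 149] ⇒ [19, 31, 39, 128, 149]
  TgoX TGCCG/3: at [0, 9, 14, 109] ⇒ [3, 12, 17, 112]

Pooled cuts: [3, 12, 17, 19, 27, 31, 39, 46, 71, 82, 92, 106, 112, 120, 125, 128, 134, 141, 149, 158, 162]

Fragments:
  [0,3): 3 bp
  [3,12): 9 bp
  [12,17): 5 bp
  [17,19): 2 bp
  [19,27): 8 bp
  [27,31): 4 bp
  [31,39): 8 bp
  [39,46): 7 bp
  [46,71): 25 bp
  [71,82): 11 bp
  [82,92): 10 bp
  [92,106): 14 bp
  [106,112): 6 bp
  [112,120): 8 bp
  [120,125): 5 bp
  [125,128): 3 bp
  [128,134): 6 bp
  [134,141): 7 bp
  [141,149): 8 bp
  [149,158): 9 bp
  [158,162): 4 bp
  [162,176): 14 bp

[2,3,3,4,4,5,5,6,6,7,7,8,8,8,8,9,9,10,11,14,14,25]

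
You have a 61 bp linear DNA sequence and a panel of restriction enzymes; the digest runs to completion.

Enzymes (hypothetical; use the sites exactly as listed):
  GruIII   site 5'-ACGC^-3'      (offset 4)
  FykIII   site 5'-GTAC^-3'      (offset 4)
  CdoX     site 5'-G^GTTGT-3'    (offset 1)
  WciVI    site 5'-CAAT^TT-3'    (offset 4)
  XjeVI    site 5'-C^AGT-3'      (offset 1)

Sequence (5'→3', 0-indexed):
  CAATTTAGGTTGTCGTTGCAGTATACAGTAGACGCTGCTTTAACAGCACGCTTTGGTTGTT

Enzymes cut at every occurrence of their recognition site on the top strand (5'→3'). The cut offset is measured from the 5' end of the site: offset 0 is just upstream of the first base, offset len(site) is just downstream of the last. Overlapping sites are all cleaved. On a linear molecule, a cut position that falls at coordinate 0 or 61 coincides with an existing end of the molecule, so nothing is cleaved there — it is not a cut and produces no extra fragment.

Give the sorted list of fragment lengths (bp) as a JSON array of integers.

[4,4,4,6,7,9,11,16]

Scan for sites:
  GruIII (ACGC, off=4): starts [31, 47] → cuts [35, 51]
  FykIII (GTAC, off=4): no sites
  CdoX (GGTTGT, off=1): starts [7, 54] → cuts [8, 55]
  WciVI (CAATTT, off=4): starts [0] → cuts [4]
  XjeVI (CAGT, off=1): starts [18, 25] → cuts [19, 26]

Pooled cuts: [4, 8, 19, 26, 35, 51, 55]

Fragment lengths:
  [0,4): 4 bp
  [4,8): 4 bp
  [8,19): 11 bp
  [19,26): 7 bp
  [26,35): 9 bp
  [35,51): 16 bp
  [51,55): 4 bp
  [55,61): 6 bp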